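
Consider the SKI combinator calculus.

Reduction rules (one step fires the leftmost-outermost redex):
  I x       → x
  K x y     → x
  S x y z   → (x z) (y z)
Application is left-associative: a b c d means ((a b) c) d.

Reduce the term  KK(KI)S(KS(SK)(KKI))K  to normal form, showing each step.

Answer: normal form = SK  (in 2 steps)

Derivation:
  start: KK(KI)S(KS(SK)(KKI))K
  →1  KS(KS(SK)(KKI))K
  →2  SK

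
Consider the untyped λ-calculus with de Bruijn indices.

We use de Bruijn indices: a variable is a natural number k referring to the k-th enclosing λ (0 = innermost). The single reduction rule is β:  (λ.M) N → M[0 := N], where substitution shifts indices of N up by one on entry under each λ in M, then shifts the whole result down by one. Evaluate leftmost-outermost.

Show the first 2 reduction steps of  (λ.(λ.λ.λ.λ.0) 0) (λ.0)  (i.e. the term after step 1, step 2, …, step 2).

Answer: after 2 steps: λ.λ.λ.0

Working:
  start: (λ.(λ.λ.λ.λ.0) 0) (λ.0)
  →1  (λ.λ.λ.λ.0) (λ.0)
  →2  λ.λ.λ.0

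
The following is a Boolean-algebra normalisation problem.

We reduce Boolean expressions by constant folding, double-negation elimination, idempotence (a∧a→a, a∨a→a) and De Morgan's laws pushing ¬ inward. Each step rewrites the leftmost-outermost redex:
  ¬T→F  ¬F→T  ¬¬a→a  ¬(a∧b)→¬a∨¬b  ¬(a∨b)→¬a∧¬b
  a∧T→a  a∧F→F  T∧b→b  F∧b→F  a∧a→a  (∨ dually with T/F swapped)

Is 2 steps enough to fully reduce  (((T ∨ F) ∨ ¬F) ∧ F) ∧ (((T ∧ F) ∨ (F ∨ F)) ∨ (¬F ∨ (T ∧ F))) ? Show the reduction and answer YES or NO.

Answer: YES — reaches normal form F in 2 ≤ 2 steps

Reduction:
  start: (((T ∨ F) ∨ ¬F) ∧ F) ∧ (((T ∧ F) ∨ (F ∨ F)) ∨ (¬F ∨ (T ∧ F)))
  step 1: F ∧ (((T ∧ F) ∨ (F ∨ F)) ∨ (¬F ∨ (T ∧ F)))
  step 2: F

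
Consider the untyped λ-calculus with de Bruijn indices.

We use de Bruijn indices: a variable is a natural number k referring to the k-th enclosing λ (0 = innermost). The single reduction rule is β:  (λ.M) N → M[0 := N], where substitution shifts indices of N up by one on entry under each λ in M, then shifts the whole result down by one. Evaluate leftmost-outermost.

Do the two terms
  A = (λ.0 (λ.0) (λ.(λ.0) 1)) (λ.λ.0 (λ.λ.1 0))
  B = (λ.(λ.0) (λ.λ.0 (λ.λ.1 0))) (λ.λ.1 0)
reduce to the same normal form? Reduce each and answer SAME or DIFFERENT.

Term A:
  start: (λ.0 (λ.0) (λ.(λ.0) 1)) (λ.λ.0 (λ.λ.1 0))
  step 1: (λ.λ.0 (λ.λ.1 0)) (λ.0) (λ.(λ.0) (λ.λ.0 (λ.λ.1 0)))
  step 2: (λ.0 (λ.λ.1 0)) (λ.(λ.0) (λ.λ.0 (λ.λ.1 0)))
  step 3: (λ.(λ.0) (λ.λ.0 (λ.λ.1 0))) (λ.λ.1 0)
  step 4: (λ.0) (λ.λ.0 (λ.λ.1 0))
  step 5: λ.λ.0 (λ.λ.1 0)

Term B:
  start: (λ.(λ.0) (λ.λ.0 (λ.λ.1 0))) (λ.λ.1 0)
  step 1: (λ.0) (λ.λ.0 (λ.λ.1 0))
  step 2: λ.λ.0 (λ.λ.1 0)

Answer: SAME — A ⇓ λ.λ.0 (λ.λ.1 0), B ⇓ λ.λ.0 (λ.λ.1 0)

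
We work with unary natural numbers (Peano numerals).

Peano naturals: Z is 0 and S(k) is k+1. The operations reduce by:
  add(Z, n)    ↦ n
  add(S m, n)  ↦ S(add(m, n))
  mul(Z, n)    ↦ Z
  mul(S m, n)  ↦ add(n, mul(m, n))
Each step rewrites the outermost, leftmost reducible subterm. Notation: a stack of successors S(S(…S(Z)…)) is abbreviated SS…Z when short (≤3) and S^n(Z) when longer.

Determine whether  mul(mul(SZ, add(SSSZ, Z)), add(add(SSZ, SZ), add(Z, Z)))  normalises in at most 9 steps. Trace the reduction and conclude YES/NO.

Answer: NO — after 9 steps the term is S(add(S(add(add(Z, SZ), add(Z, Z))), mul(add(add(SSZ, Z), mul(Z, add(SSSZ, Z))), add(add(SSZ, SZ), add(Z, Z))))), not yet normal

Working:
  start: mul(mul(SZ, add(SSSZ, Z)), add(add(SSZ, SZ), add(Z, Z)))
  [1] mul(add(add(SSSZ, Z), mul(Z, add(SSSZ, Z))), add(add(SSZ, SZ), add(Z, Z)))
  [2] mul(add(S(add(SSZ, Z)), mul(Z, add(SSSZ, Z))), add(add(SSZ, SZ), add(Z, Z)))
  [3] mul(S(add(add(SSZ, Z), mul(Z, add(SSSZ, Z)))), add(add(SSZ, SZ), add(Z, Z)))
  [4] add(add(add(SSZ, SZ), add(Z, Z)), mul(add(add(SSZ, Z), mul(Z, add(SSSZ, Z))), add(add(SSZ, SZ), add(Z, Z))))
  [5] add(add(S(add(SZ, SZ)), add(Z, Z)), mul(add(add(SSZ, Z), mul(Z, add(SSSZ, Z))), add(add(SSZ, SZ), add(Z, Z))))
  [6] add(S(add(add(SZ, SZ), add(Z, Z))), mul(add(add(SSZ, Z), mul(Z, add(SSSZ, Z))), add(add(SSZ, SZ), add(Z, Z))))
  [7] S(add(add(add(SZ, SZ), add(Z, Z)), mul(add(add(SSZ, Z), mul(Z, add(SSSZ, Z))), add(add(SSZ, SZ), add(Z, Z)))))
  [8] S(add(add(S(add(Z, SZ)), add(Z, Z)), mul(add(add(SSZ, Z), mul(Z, add(SSSZ, Z))), add(add(SSZ, SZ), add(Z, Z)))))
  [9] S(add(S(add(add(Z, SZ), add(Z, Z))), mul(add(add(SSZ, Z), mul(Z, add(SSSZ, Z))), add(add(SSZ, SZ), add(Z, Z)))))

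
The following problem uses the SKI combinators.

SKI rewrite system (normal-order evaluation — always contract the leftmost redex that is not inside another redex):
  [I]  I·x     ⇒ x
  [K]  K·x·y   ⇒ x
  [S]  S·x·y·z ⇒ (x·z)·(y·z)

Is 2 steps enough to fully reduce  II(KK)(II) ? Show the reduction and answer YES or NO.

Answer: NO — after 2 steps the term is KK(II), not yet normal

Reduction:
  start: II(KK)(II)
  step 1: I(KK)(II)
  step 2: KK(II)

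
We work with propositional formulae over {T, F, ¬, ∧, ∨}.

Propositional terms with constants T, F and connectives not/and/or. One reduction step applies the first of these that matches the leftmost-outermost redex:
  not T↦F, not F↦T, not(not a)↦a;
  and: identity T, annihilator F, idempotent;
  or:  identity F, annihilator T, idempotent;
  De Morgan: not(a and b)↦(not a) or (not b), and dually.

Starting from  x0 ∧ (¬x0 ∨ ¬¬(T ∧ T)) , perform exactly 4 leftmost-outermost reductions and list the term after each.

Answer: after 4 steps: x0

Derivation:
  start: x0 ∧ (¬x0 ∨ ¬¬(T ∧ T))
  [1] x0 ∧ (¬x0 ∨ (T ∧ T))
  [2] x0 ∧ (¬x0 ∨ T)
  [3] x0 ∧ T
  [4] x0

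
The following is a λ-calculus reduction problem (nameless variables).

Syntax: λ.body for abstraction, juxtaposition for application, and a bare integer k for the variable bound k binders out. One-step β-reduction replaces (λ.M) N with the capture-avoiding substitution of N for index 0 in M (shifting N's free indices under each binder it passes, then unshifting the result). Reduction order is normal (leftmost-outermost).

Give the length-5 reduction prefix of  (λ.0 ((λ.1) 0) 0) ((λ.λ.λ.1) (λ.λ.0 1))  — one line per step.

Answer: after 5 steps: (λ.λ.λ.1) (λ.λ.0 1)

Working:
  start: (λ.0 ((λ.1) 0) 0) ((λ.λ.λ.1) (λ.λ.0 1))
  [1] (λ.λ.λ.1) (λ.λ.0 1) ((λ.(λ.λ.λ.1) (λ.λ.0 1)) ((λ.λ.λ.1) (λ.λ.0 1))) ((λ.λ.λ.1) (λ.λ.0 1))
  [2] (λ.λ.1) ((λ.(λ.λ.λ.1) (λ.λ.0 1)) ((λ.λ.λ.1) (λ.λ.0 1))) ((λ.λ.λ.1) (λ.λ.0 1))
  [3] (λ.(λ.(λ.λ.λ.1) (λ.λ.0 1)) ((λ.λ.λ.1) (λ.λ.0 1))) ((λ.λ.λ.1) (λ.λ.0 1))
  [4] (λ.(λ.λ.λ.1) (λ.λ.0 1)) ((λ.λ.λ.1) (λ.λ.0 1))
  [5] (λ.λ.λ.1) (λ.λ.0 1)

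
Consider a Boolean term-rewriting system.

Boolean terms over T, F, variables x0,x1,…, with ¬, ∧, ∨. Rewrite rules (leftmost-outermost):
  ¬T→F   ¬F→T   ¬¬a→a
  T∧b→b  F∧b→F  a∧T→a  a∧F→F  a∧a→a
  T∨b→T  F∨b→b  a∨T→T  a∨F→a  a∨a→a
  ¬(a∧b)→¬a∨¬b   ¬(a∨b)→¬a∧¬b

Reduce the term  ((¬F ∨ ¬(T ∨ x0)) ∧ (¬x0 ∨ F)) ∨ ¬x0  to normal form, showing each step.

Answer: normal form = ¬x0  (in 5 steps)

Working:
  start: ((¬F ∨ ¬(T ∨ x0)) ∧ (¬x0 ∨ F)) ∨ ¬x0
  step 1: ((T ∨ ¬(T ∨ x0)) ∧ (¬x0 ∨ F)) ∨ ¬x0
  step 2: (T ∧ (¬x0 ∨ F)) ∨ ¬x0
  step 3: (¬x0 ∨ F) ∨ ¬x0
  step 4: ¬x0 ∨ ¬x0
  step 5: ¬x0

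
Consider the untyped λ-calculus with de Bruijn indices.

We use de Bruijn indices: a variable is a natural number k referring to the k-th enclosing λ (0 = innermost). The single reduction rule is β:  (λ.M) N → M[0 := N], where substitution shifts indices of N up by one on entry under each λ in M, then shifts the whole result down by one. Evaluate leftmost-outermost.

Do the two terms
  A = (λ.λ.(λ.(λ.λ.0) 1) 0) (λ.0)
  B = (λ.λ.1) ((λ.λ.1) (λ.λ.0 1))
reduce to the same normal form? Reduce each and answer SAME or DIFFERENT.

Term A:
  start: (λ.λ.(λ.(λ.λ.0) 1) 0) (λ.0)
  →1  λ.(λ.(λ.λ.0) 1) 0
  →2  λ.(λ.λ.0) 0
  →3  λ.λ.0

Term B:
  start: (λ.λ.1) ((λ.λ.1) (λ.λ.0 1))
  →1  λ.(λ.λ.1) (λ.λ.0 1)
  →2  λ.λ.λ.λ.0 1

Answer: DIFFERENT — A ⇓ λ.λ.0, B ⇓ λ.λ.λ.λ.0 1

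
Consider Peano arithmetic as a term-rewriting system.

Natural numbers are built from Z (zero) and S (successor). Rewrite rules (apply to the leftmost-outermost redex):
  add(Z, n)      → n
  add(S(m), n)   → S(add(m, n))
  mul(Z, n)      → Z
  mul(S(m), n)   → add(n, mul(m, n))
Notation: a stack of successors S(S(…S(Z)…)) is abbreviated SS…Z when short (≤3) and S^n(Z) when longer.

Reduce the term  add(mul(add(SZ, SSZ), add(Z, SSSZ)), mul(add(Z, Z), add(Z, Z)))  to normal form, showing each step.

  start: add(mul(add(SZ, SSZ), add(Z, SSSZ)), mul(add(Z, Z), add(Z, Z)))
  step 1: add(mul(S(add(Z, SSZ)), add(Z, SSSZ)), mul(add(Z, Z), add(Z, Z)))
  step 2: add(add(add(Z, SSSZ), mul(add(Z, SSZ), add(Z, SSSZ))), mul(add(Z, Z), add(Z, Z)))
  step 3: add(add(SSSZ, mul(add(Z, SSZ), add(Z, SSSZ))), mul(add(Z, Z), add(Z, Z)))
  step 4: add(S(add(SSZ, mul(add(Z, SSZ), add(Z, SSSZ)))), mul(add(Z, Z), add(Z, Z)))
  step 5: S(add(add(SSZ, mul(add(Z, SSZ), add(Z, SSSZ))), mul(add(Z, Z), add(Z, Z))))
  step 6: S(add(S(add(SZ, mul(add(Z, SSZ), add(Z, SSSZ)))), mul(add(Z, Z), add(Z, Z))))
  step 7: S(S(add(add(SZ, mul(add(Z, SSZ), add(Z, SSSZ))), mul(add(Z, Z), add(Z, Z)))))
  step 8: S(S(add(S(add(Z, mul(add(Z, SSZ), add(Z, SSSZ)))), mul(add(Z, Z), add(Z, Z)))))
  step 9: S(S(S(add(add(Z, mul(add(Z, SSZ), add(Z, SSSZ))), mul(add(Z, Z), add(Z, Z))))))
  step 10: S(S(S(add(mul(add(Z, SSZ), add(Z, SSSZ)), mul(add(Z, Z), add(Z, Z))))))
  step 11: S(S(S(add(mul(SSZ, add(Z, SSSZ)), mul(add(Z, Z), add(Z, Z))))))
  step 12: S(S(S(add(add(add(Z, SSSZ), mul(SZ, add(Z, SSSZ))), mul(add(Z, Z), add(Z, Z))))))
  step 13: S(S(S(add(add(SSSZ, mul(SZ, add(Z, SSSZ))), mul(add(Z, Z), add(Z, Z))))))
  step 14: S(S(S(add(S(add(SSZ, mul(SZ, add(Z, SSSZ)))), mul(add(Z, Z), add(Z, Z))))))
  step 15: S(S(S(S(add(add(SSZ, mul(SZ, add(Z, SSSZ))), mul(add(Z, Z), add(Z, Z)))))))
  step 16: S(S(S(S(add(S(add(SZ, mul(SZ, add(Z, SSSZ)))), mul(add(Z, Z), add(Z, Z)))))))
  step 17: S(S(S(S(S(add(add(SZ, mul(SZ, add(Z, SSSZ))), mul(add(Z, Z), add(Z, Z))))))))
  step 18: S(S(S(S(S(add(S(add(Z, mul(SZ, add(Z, SSSZ)))), mul(add(Z, Z), add(Z, Z))))))))
  step 19: S(S(S(S(S(S(add(add(Z, mul(SZ, add(Z, SSSZ))), mul(add(Z, Z), add(Z, Z)))))))))
  step 20: S(S(S(S(S(S(add(mul(SZ, add(Z, SSSZ)), mul(add(Z, Z), add(Z, Z)))))))))
  step 21: S(S(S(S(S(S(add(add(add(Z, SSSZ), mul(Z, add(Z, SSSZ))), mul(add(Z, Z), add(Z, Z)))))))))
  step 22: S(S(S(S(S(S(add(add(SSSZ, mul(Z, add(Z, SSSZ))), mul(add(Z, Z), add(Z, Z)))))))))
  step 23: S(S(S(S(S(S(add(S(add(SSZ, mul(Z, add(Z, SSSZ)))), mul(add(Z, Z), add(Z, Z)))))))))
  step 24: S(S(S(S(S(S(S(add(add(SSZ, mul(Z, add(Z, SSSZ))), mul(add(Z, Z), add(Z, Z))))))))))
  step 25: S(S(S(S(S(S(S(add(S(add(SZ, mul(Z, add(Z, SSSZ)))), mul(add(Z, Z), add(Z, Z))))))))))
  step 26: S(S(S(S(S(S(S(S(add(add(SZ, mul(Z, add(Z, SSSZ))), mul(add(Z, Z), add(Z, Z)))))))))))
  step 27: S(S(S(S(S(S(S(S(add(S(add(Z, mul(Z, add(Z, SSSZ)))), mul(add(Z, Z), add(Z, Z)))))))))))
  step 28: S(S(S(S(S(S(S(S(S(add(add(Z, mul(Z, add(Z, SSSZ))), mul(add(Z, Z), add(Z, Z))))))))))))
  step 29: S(S(S(S(S(S(S(S(S(add(mul(Z, add(Z, SSSZ)), mul(add(Z, Z), add(Z, Z))))))))))))
  step 30: S(S(S(S(S(S(S(S(S(add(Z, mul(add(Z, Z), add(Z, Z))))))))))))
  step 31: S(S(S(S(S(S(S(S(S(mul(add(Z, Z), add(Z, Z)))))))))))
  step 32: S(S(S(S(S(S(S(S(S(mul(Z, add(Z, Z)))))))))))
  step 33: S^9(Z)

Answer: normal form = S^9(Z)  (in 33 steps)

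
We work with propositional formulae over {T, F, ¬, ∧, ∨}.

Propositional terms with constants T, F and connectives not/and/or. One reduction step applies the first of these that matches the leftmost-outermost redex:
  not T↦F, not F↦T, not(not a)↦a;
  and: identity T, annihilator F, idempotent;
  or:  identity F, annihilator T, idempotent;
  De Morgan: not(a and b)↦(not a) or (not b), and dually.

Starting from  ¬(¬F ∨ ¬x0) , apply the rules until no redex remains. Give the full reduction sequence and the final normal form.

  start: ¬(¬F ∨ ¬x0)
  step 1: ¬¬F ∧ ¬¬x0
  step 2: F ∧ ¬¬x0
  step 3: F

Answer: normal form = F  (in 3 steps)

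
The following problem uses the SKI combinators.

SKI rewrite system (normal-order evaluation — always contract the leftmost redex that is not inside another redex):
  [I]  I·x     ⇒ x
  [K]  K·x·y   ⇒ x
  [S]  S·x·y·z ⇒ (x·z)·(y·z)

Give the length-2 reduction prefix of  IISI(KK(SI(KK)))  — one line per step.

Answer: after 2 steps: SI(KK(SI(KK)))

Reduction:
  start: IISI(KK(SI(KK)))
  step 1: ISI(KK(SI(KK)))
  step 2: SI(KK(SI(KK)))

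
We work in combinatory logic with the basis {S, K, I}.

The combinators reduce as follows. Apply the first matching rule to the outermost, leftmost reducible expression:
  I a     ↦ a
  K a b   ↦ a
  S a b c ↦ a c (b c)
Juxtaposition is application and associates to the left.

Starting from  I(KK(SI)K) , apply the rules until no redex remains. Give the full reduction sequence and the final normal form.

  start: I(KK(SI)K)
  →1  KK(SI)K
  →2  KK

Answer: normal form = KK  (in 2 steps)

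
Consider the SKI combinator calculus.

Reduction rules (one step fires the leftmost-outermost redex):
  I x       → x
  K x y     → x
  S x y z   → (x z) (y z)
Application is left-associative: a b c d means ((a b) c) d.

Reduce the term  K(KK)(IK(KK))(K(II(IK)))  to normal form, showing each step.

Answer: normal form = K  (in 2 steps)

Working:
  start: K(KK)(IK(KK))(K(II(IK)))
  [1] KK(K(II(IK)))
  [2] K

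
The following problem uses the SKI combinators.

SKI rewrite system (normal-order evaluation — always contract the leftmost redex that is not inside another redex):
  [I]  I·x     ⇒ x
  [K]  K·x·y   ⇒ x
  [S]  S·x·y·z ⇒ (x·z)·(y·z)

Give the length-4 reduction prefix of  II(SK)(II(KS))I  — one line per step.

Answer: after 4 steps: I

Reduction:
  start: II(SK)(II(KS))I
  →1  I(SK)(II(KS))I
  →2  SK(II(KS))I
  →3  KI(II(KS)I)
  →4  I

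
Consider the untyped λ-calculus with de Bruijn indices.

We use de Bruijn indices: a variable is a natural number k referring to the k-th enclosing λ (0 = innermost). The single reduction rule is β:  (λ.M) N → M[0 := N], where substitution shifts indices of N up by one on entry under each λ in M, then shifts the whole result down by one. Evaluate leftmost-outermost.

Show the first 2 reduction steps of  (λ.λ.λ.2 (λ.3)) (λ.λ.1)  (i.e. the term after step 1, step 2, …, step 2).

  start: (λ.λ.λ.2 (λ.3)) (λ.λ.1)
  →1  λ.λ.(λ.λ.1) (λ.λ.λ.1)
  →2  λ.λ.λ.λ.λ.λ.1

Answer: after 2 steps: λ.λ.λ.λ.λ.λ.1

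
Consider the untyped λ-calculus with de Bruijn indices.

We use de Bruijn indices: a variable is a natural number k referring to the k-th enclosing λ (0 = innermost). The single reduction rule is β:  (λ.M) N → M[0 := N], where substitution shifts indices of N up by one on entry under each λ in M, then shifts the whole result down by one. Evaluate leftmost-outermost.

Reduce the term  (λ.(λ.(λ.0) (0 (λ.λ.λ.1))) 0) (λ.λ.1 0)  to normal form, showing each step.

Answer: normal form = λ.λ.λ.1  (in 5 steps)

Working:
  start: (λ.(λ.(λ.0) (0 (λ.λ.λ.1))) 0) (λ.λ.1 0)
  [1] (λ.(λ.0) (0 (λ.λ.λ.1))) (λ.λ.1 0)
  [2] (λ.0) ((λ.λ.1 0) (λ.λ.λ.1))
  [3] (λ.λ.1 0) (λ.λ.λ.1)
  [4] λ.(λ.λ.λ.1) 0
  [5] λ.λ.λ.1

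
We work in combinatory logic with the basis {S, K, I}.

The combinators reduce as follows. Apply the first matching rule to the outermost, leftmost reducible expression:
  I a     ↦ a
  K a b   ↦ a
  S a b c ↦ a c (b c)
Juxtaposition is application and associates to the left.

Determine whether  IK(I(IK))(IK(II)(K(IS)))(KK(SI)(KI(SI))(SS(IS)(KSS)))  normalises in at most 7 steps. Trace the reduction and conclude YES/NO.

Answer: YES — reaches normal form KI in 7 ≤ 7 steps

Derivation:
  start: IK(I(IK))(IK(II)(K(IS)))(KK(SI)(KI(SI))(SS(IS)(KSS)))
  [1] K(I(IK))(IK(II)(K(IS)))(KK(SI)(KI(SI))(SS(IS)(KSS)))
  [2] I(IK)(KK(SI)(KI(SI))(SS(IS)(KSS)))
  [3] IK(KK(SI)(KI(SI))(SS(IS)(KSS)))
  [4] K(KK(SI)(KI(SI))(SS(IS)(KSS)))
  [5] K(K(KI(SI))(SS(IS)(KSS)))
  [6] K(KI(SI))
  [7] KI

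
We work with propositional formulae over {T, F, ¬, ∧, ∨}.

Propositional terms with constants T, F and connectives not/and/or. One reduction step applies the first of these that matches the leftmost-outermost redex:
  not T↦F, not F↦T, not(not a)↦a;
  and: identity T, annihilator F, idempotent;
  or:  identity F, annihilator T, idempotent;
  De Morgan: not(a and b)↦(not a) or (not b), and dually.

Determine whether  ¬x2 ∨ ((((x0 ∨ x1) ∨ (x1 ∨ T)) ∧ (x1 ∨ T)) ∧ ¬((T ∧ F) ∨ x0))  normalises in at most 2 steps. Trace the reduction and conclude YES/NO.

  start: ¬x2 ∨ ((((x0 ∨ x1) ∨ (x1 ∨ T)) ∧ (x1 ∨ T)) ∧ ¬((T ∧ F) ∨ x0))
  →1  ¬x2 ∨ ((((x0 ∨ x1) ∨ T) ∧ (x1 ∨ T)) ∧ ¬((T ∧ F) ∨ x0))
  →2  ¬x2 ∨ ((T ∧ (x1 ∨ T)) ∧ ¬((T ∧ F) ∨ x0))

Answer: NO — after 2 steps the term is ¬x2 ∨ ((T ∧ (x1 ∨ T)) ∧ ¬((T ∧ F) ∨ x0)), not yet normal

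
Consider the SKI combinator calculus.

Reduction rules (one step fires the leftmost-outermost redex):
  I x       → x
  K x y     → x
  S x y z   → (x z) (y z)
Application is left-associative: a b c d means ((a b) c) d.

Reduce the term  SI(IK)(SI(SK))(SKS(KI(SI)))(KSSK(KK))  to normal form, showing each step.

  start: SI(IK)(SI(SK))(SKS(KI(SI)))(KSSK(KK))
  [1] I(SI(SK))(IK(SI(SK)))(SKS(KI(SI)))(KSSK(KK))
  [2] SI(SK)(IK(SI(SK)))(SKS(KI(SI)))(KSSK(KK))
  [3] I(IK(SI(SK)))(SK(IK(SI(SK))))(SKS(KI(SI)))(KSSK(KK))
  [4] IK(SI(SK))(SK(IK(SI(SK))))(SKS(KI(SI)))(KSSK(KK))
  [5] K(SI(SK))(SK(IK(SI(SK))))(SKS(KI(SI)))(KSSK(KK))
  [6] SI(SK)(SKS(KI(SI)))(KSSK(KK))
  [7] I(SKS(KI(SI)))(SK(SKS(KI(SI))))(KSSK(KK))
  [8] SKS(KI(SI))(SK(SKS(KI(SI))))(KSSK(KK))
  [9] K(KI(SI))(S(KI(SI)))(SK(SKS(KI(SI))))(KSSK(KK))
  [10] KI(SI)(SK(SKS(KI(SI))))(KSSK(KK))
  [11] I(SK(SKS(KI(SI))))(KSSK(KK))
  [12] SK(SKS(KI(SI)))(KSSK(KK))
  [13] K(KSSK(KK))(SKS(KI(SI))(KSSK(KK)))
  [14] KSSK(KK)
  [15] SK(KK)

Answer: normal form = SK(KK)  (in 15 steps)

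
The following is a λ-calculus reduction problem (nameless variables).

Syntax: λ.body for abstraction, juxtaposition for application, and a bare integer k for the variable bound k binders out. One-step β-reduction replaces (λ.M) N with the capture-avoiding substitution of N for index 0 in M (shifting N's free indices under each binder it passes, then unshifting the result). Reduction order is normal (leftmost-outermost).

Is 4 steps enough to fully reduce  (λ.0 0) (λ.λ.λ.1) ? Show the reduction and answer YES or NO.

  start: (λ.0 0) (λ.λ.λ.1)
  step 1: (λ.λ.λ.1) (λ.λ.λ.1)
  step 2: λ.λ.1

Answer: YES — reaches normal form λ.λ.1 in 2 ≤ 4 steps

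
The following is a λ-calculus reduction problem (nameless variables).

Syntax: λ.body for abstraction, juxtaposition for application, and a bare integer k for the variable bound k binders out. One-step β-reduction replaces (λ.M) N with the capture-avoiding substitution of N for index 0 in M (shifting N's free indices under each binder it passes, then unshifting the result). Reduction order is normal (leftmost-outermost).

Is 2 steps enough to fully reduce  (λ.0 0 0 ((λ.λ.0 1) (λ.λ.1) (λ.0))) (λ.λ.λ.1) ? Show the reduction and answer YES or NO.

Answer: NO — after 2 steps the term is (λ.λ.1) (λ.λ.λ.1) ((λ.λ.0 1) (λ.λ.1) (λ.0)), not yet normal

Working:
  start: (λ.0 0 0 ((λ.λ.0 1) (λ.λ.1) (λ.0))) (λ.λ.λ.1)
  →1  (λ.λ.λ.1) (λ.λ.λ.1) (λ.λ.λ.1) ((λ.λ.0 1) (λ.λ.1) (λ.0))
  →2  (λ.λ.1) (λ.λ.λ.1) ((λ.λ.0 1) (λ.λ.1) (λ.0))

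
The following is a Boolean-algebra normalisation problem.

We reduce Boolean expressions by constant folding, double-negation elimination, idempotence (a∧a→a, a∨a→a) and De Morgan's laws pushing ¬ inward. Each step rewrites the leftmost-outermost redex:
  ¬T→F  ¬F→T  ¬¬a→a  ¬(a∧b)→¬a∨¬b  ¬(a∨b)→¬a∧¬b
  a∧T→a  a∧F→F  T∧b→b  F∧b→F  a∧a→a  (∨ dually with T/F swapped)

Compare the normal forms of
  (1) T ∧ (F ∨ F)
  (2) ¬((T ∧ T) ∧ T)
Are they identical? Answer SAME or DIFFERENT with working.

Term A:
  start: T ∧ (F ∨ F)
  [1] F ∨ F
  [2] F

Term B:
  start: ¬((T ∧ T) ∧ T)
  [1] ¬(T ∧ T) ∨ ¬T
  [2] (¬T ∨ ¬T) ∨ ¬T
  [3] ¬T ∨ ¬T
  [4] ¬T
  [5] F

Answer: SAME — A ⇓ F, B ⇓ F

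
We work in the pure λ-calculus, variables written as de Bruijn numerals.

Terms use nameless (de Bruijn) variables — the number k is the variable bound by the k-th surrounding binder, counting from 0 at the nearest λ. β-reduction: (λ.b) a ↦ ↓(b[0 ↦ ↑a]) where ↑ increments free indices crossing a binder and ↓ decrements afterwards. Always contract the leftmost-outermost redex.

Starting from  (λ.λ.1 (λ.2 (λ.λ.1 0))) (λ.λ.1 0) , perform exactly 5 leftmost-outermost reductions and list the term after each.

  start: (λ.λ.1 (λ.2 (λ.λ.1 0))) (λ.λ.1 0)
  →1  λ.(λ.λ.1 0) (λ.(λ.λ.1 0) (λ.λ.1 0))
  →2  λ.λ.(λ.(λ.λ.1 0) (λ.λ.1 0)) 0
  →3  λ.λ.(λ.λ.1 0) (λ.λ.1 0)
  →4  λ.λ.λ.(λ.λ.1 0) 0
  →5  λ.λ.λ.λ.1 0

Answer: after 5 steps: λ.λ.λ.λ.1 0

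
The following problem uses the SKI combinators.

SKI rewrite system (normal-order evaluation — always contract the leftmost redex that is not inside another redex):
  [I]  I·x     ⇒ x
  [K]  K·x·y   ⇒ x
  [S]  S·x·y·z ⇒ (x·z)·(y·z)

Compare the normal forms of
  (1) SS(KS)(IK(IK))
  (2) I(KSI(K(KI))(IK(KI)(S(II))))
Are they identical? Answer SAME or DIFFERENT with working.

Term A:
  start: SS(KS)(IK(IK))
  step 1: S(IK(IK))(KS(IK(IK)))
  step 2: S(K(IK))(KS(IK(IK)))
  step 3: S(KK)(KS(IK(IK)))
  step 4: S(KK)S

Term B:
  start: I(KSI(K(KI))(IK(KI)(S(II))))
  step 1: KSI(K(KI))(IK(KI)(S(II)))
  step 2: S(K(KI))(IK(KI)(S(II)))
  step 3: S(K(KI))(K(KI)(S(II)))
  step 4: S(K(KI))(KI)

Answer: DIFFERENT — A ⇓ S(KK)S, B ⇓ S(K(KI))(KI)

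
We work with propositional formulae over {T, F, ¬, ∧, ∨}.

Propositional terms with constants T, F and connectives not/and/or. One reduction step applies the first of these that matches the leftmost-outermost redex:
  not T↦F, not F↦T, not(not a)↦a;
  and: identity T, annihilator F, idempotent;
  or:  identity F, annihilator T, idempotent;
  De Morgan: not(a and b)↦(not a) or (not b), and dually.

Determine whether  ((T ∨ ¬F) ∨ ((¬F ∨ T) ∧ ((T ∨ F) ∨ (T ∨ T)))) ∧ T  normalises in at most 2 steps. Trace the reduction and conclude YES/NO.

Answer: NO — after 2 steps the term is T ∨ ((¬F ∨ T) ∧ ((T ∨ F) ∨ (T ∨ T))), not yet normal

Reduction:
  start: ((T ∨ ¬F) ∨ ((¬F ∨ T) ∧ ((T ∨ F) ∨ (T ∨ T)))) ∧ T
  →1  (T ∨ ¬F) ∨ ((¬F ∨ T) ∧ ((T ∨ F) ∨ (T ∨ T)))
  →2  T ∨ ((¬F ∨ T) ∧ ((T ∨ F) ∨ (T ∨ T)))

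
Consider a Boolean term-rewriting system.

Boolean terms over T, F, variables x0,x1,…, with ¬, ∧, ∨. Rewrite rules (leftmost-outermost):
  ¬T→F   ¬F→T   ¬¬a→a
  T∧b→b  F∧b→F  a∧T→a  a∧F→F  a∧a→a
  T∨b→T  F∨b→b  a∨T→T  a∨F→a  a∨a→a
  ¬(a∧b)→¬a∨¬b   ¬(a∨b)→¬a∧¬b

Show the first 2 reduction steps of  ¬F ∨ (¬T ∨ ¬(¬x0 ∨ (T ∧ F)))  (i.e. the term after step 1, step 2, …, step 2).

  start: ¬F ∨ (¬T ∨ ¬(¬x0 ∨ (T ∧ F)))
  →1  T ∨ (¬T ∨ ¬(¬x0 ∨ (T ∧ F)))
  →2  T

Answer: after 2 steps: T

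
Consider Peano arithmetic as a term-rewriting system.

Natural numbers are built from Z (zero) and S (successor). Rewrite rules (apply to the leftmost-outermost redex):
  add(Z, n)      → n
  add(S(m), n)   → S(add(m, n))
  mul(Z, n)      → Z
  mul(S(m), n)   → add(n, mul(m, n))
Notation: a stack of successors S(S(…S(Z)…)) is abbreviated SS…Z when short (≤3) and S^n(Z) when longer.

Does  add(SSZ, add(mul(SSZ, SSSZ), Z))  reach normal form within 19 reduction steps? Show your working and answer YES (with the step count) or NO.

Answer: NO — after 19 steps the term is S(S(S(S(S(S(S(S(add(mul(Z, SSSZ), Z))))))))), not yet normal

Derivation:
  start: add(SSZ, add(mul(SSZ, SSSZ), Z))
  →1  S(add(SZ, add(mul(SSZ, SSSZ), Z)))
  →2  S(S(add(Z, add(mul(SSZ, SSSZ), Z))))
  →3  S(S(add(mul(SSZ, SSSZ), Z)))
  →4  S(S(add(add(SSSZ, mul(SZ, SSSZ)), Z)))
  →5  S(S(add(S(add(SSZ, mul(SZ, SSSZ))), Z)))
  →6  S(S(S(add(add(SSZ, mul(SZ, SSSZ)), Z))))
  →7  S(S(S(add(S(add(SZ, mul(SZ, SSSZ))), Z))))
  →8  S(S(S(S(add(add(SZ, mul(SZ, SSSZ)), Z)))))
  →9  S(S(S(S(add(S(add(Z, mul(SZ, SSSZ))), Z)))))
  →10  S(S(S(S(S(add(add(Z, mul(SZ, SSSZ)), Z))))))
  →11  S(S(S(S(S(add(mul(SZ, SSSZ), Z))))))
  →12  S(S(S(S(S(add(add(SSSZ, mul(Z, SSSZ)), Z))))))
  →13  S(S(S(S(S(add(S(add(SSZ, mul(Z, SSSZ))), Z))))))
  →14  S(S(S(S(S(S(add(add(SSZ, mul(Z, SSSZ)), Z)))))))
  →15  S(S(S(S(S(S(add(S(add(SZ, mul(Z, SSSZ))), Z)))))))
  →16  S(S(S(S(S(S(S(add(add(SZ, mul(Z, SSSZ)), Z))))))))
  →17  S(S(S(S(S(S(S(add(S(add(Z, mul(Z, SSSZ))), Z))))))))
  →18  S(S(S(S(S(S(S(S(add(add(Z, mul(Z, SSSZ)), Z)))))))))
  →19  S(S(S(S(S(S(S(S(add(mul(Z, SSSZ), Z)))))))))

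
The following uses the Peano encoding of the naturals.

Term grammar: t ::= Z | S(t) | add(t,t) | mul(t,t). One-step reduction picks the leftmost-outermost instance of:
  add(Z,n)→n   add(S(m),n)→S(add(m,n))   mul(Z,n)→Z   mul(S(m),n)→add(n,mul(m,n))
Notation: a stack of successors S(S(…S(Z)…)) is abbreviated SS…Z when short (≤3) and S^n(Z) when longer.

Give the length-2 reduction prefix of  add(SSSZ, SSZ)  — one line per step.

Answer: after 2 steps: S(S(add(SZ, SSZ)))

Working:
  start: add(SSSZ, SSZ)
  step 1: S(add(SSZ, SSZ))
  step 2: S(S(add(SZ, SSZ)))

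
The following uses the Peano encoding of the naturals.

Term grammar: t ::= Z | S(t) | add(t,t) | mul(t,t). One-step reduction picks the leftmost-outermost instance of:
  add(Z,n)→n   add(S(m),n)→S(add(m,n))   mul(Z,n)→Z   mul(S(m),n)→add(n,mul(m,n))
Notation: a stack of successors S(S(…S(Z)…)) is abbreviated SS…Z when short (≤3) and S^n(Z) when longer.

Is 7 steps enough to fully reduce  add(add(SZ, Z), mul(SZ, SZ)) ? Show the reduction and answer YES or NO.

  start: add(add(SZ, Z), mul(SZ, SZ))
  →1  add(S(add(Z, Z)), mul(SZ, SZ))
  →2  S(add(add(Z, Z), mul(SZ, SZ)))
  →3  S(add(Z, mul(SZ, SZ)))
  →4  S(mul(SZ, SZ))
  →5  S(add(SZ, mul(Z, SZ)))
  →6  S(S(add(Z, mul(Z, SZ))))
  →7  S(S(mul(Z, SZ)))

Answer: NO — after 7 steps the term is S(S(mul(Z, SZ))), not yet normal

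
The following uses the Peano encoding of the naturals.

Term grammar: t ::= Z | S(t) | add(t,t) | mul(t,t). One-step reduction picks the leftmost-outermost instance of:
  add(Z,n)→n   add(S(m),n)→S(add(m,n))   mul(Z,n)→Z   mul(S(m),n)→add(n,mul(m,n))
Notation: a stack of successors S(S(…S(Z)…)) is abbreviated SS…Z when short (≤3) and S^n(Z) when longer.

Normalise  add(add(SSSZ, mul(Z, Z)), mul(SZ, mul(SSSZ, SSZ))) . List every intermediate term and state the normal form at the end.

  start: add(add(SSSZ, mul(Z, Z)), mul(SZ, mul(SSSZ, SSZ)))
  [1] add(S(add(SSZ, mul(Z, Z))), mul(SZ, mul(SSSZ, SSZ)))
  [2] S(add(add(SSZ, mul(Z, Z)), mul(SZ, mul(SSSZ, SSZ))))
  [3] S(add(S(add(SZ, mul(Z, Z))), mul(SZ, mul(SSSZ, SSZ))))
  [4] S(S(add(add(SZ, mul(Z, Z)), mul(SZ, mul(SSSZ, SSZ)))))
  [5] S(S(add(S(add(Z, mul(Z, Z))), mul(SZ, mul(SSSZ, SSZ)))))
  [6] S(S(S(add(add(Z, mul(Z, Z)), mul(SZ, mul(SSSZ, SSZ))))))
  [7] S(S(S(add(mul(Z, Z), mul(SZ, mul(SSSZ, SSZ))))))
  [8] S(S(S(add(Z, mul(SZ, mul(SSSZ, SSZ))))))
  [9] S(S(S(mul(SZ, mul(SSSZ, SSZ)))))
  [10] S(S(S(add(mul(SSSZ, SSZ), mul(Z, mul(SSSZ, SSZ))))))
  [11] S(S(S(add(add(SSZ, mul(SSZ, SSZ)), mul(Z, mul(SSSZ, SSZ))))))
  [12] S(S(S(add(S(add(SZ, mul(SSZ, SSZ))), mul(Z, mul(SSSZ, SSZ))))))
  [13] S(S(S(S(add(add(SZ, mul(SSZ, SSZ)), mul(Z, mul(SSSZ, SSZ)))))))
  [14] S(S(S(S(add(S(add(Z, mul(SSZ, SSZ))), mul(Z, mul(SSSZ, SSZ)))))))
  [15] S(S(S(S(S(add(add(Z, mul(SSZ, SSZ)), mul(Z, mul(SSSZ, SSZ))))))))
  [16] S(S(S(S(S(add(mul(SSZ, SSZ), mul(Z, mul(SSSZ, SSZ))))))))
  [17] S(S(S(S(S(add(add(SSZ, mul(SZ, SSZ)), mul(Z, mul(SSSZ, SSZ))))))))
  [18] S(S(S(S(S(add(S(add(SZ, mul(SZ, SSZ))), mul(Z, mul(SSSZ, SSZ))))))))
  [19] S(S(S(S(S(S(add(add(SZ, mul(SZ, SSZ)), mul(Z, mul(SSSZ, SSZ)))))))))
  [20] S(S(S(S(S(S(add(S(add(Z, mul(SZ, SSZ))), mul(Z, mul(SSSZ, SSZ)))))))))
  [21] S(S(S(S(S(S(S(add(add(Z, mul(SZ, SSZ)), mul(Z, mul(SSSZ, SSZ))))))))))
  [22] S(S(S(S(S(S(S(add(mul(SZ, SSZ), mul(Z, mul(SSSZ, SSZ))))))))))
  [23] S(S(S(S(S(S(S(add(add(SSZ, mul(Z, SSZ)), mul(Z, mul(SSSZ, SSZ))))))))))
  [24] S(S(S(S(S(S(S(add(S(add(SZ, mul(Z, SSZ))), mul(Z, mul(SSSZ, SSZ))))))))))
  [25] S(S(S(S(S(S(S(S(add(add(SZ, mul(Z, SSZ)), mul(Z, mul(SSSZ, SSZ)))))))))))
  [26] S(S(S(S(S(S(S(S(add(S(add(Z, mul(Z, SSZ))), mul(Z, mul(SSSZ, SSZ)))))))))))
  [27] S(S(S(S(S(S(S(S(S(add(add(Z, mul(Z, SSZ)), mul(Z, mul(SSSZ, SSZ))))))))))))
  [28] S(S(S(S(S(S(S(S(S(add(mul(Z, SSZ), mul(Z, mul(SSSZ, SSZ))))))))))))
  [29] S(S(S(S(S(S(S(S(S(add(Z, mul(Z, mul(SSSZ, SSZ))))))))))))
  [30] S(S(S(S(S(S(S(S(S(mul(Z, mul(SSSZ, SSZ)))))))))))
  [31] S^9(Z)

Answer: normal form = S^9(Z)  (in 31 steps)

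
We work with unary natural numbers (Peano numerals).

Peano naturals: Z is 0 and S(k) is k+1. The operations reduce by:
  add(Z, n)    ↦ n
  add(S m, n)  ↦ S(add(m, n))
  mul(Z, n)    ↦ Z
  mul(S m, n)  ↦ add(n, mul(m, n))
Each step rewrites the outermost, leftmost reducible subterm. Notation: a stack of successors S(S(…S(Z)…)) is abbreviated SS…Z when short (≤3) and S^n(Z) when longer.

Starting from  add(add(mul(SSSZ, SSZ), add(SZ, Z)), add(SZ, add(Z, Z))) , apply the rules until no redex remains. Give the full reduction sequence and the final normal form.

Answer: normal form = S^8(Z)  (in 33 steps)

Working:
  start: add(add(mul(SSSZ, SSZ), add(SZ, Z)), add(SZ, add(Z, Z)))
  →1  add(add(add(SSZ, mul(SSZ, SSZ)), add(SZ, Z)), add(SZ, add(Z, Z)))
  →2  add(add(S(add(SZ, mul(SSZ, SSZ))), add(SZ, Z)), add(SZ, add(Z, Z)))
  →3  add(S(add(add(SZ, mul(SSZ, SSZ)), add(SZ, Z))), add(SZ, add(Z, Z)))
  →4  S(add(add(add(SZ, mul(SSZ, SSZ)), add(SZ, Z)), add(SZ, add(Z, Z))))
  →5  S(add(add(S(add(Z, mul(SSZ, SSZ))), add(SZ, Z)), add(SZ, add(Z, Z))))
  →6  S(add(S(add(add(Z, mul(SSZ, SSZ)), add(SZ, Z))), add(SZ, add(Z, Z))))
  →7  S(S(add(add(add(Z, mul(SSZ, SSZ)), add(SZ, Z)), add(SZ, add(Z, Z)))))
  →8  S(S(add(add(mul(SSZ, SSZ), add(SZ, Z)), add(SZ, add(Z, Z)))))
  →9  S(S(add(add(add(SSZ, mul(SZ, SSZ)), add(SZ, Z)), add(SZ, add(Z, Z)))))
  →10  S(S(add(add(S(add(SZ, mul(SZ, SSZ))), add(SZ, Z)), add(SZ, add(Z, Z)))))
  →11  S(S(add(S(add(add(SZ, mul(SZ, SSZ)), add(SZ, Z))), add(SZ, add(Z, Z)))))
  →12  S(S(S(add(add(add(SZ, mul(SZ, SSZ)), add(SZ, Z)), add(SZ, add(Z, Z))))))
  →13  S(S(S(add(add(S(add(Z, mul(SZ, SSZ))), add(SZ, Z)), add(SZ, add(Z, Z))))))
  →14  S(S(S(add(S(add(add(Z, mul(SZ, SSZ)), add(SZ, Z))), add(SZ, add(Z, Z))))))
  →15  S(S(S(S(add(add(add(Z, mul(SZ, SSZ)), add(SZ, Z)), add(SZ, add(Z, Z)))))))
  →16  S(S(S(S(add(add(mul(SZ, SSZ), add(SZ, Z)), add(SZ, add(Z, Z)))))))
  →17  S(S(S(S(add(add(add(SSZ, mul(Z, SSZ)), add(SZ, Z)), add(SZ, add(Z, Z)))))))
  →18  S(S(S(S(add(add(S(add(SZ, mul(Z, SSZ))), add(SZ, Z)), add(SZ, add(Z, Z)))))))
  →19  S(S(S(S(add(S(add(add(SZ, mul(Z, SSZ)), add(SZ, Z))), add(SZ, add(Z, Z)))))))
  →20  S(S(S(S(S(add(add(add(SZ, mul(Z, SSZ)), add(SZ, Z)), add(SZ, add(Z, Z))))))))
  →21  S(S(S(S(S(add(add(S(add(Z, mul(Z, SSZ))), add(SZ, Z)), add(SZ, add(Z, Z))))))))
  →22  S(S(S(S(S(add(S(add(add(Z, mul(Z, SSZ)), add(SZ, Z))), add(SZ, add(Z, Z))))))))
  →23  S(S(S(S(S(S(add(add(add(Z, mul(Z, SSZ)), add(SZ, Z)), add(SZ, add(Z, Z)))))))))
  →24  S(S(S(S(S(S(add(add(mul(Z, SSZ), add(SZ, Z)), add(SZ, add(Z, Z)))))))))
  →25  S(S(S(S(S(S(add(add(Z, add(SZ, Z)), add(SZ, add(Z, Z)))))))))
  →26  S(S(S(S(S(S(add(add(SZ, Z), add(SZ, add(Z, Z)))))))))
  →27  S(S(S(S(S(S(add(S(add(Z, Z)), add(SZ, add(Z, Z)))))))))
  →28  S(S(S(S(S(S(S(add(add(Z, Z), add(SZ, add(Z, Z))))))))))
  →29  S(S(S(S(S(S(S(add(Z, add(SZ, add(Z, Z))))))))))
  →30  S(S(S(S(S(S(S(add(SZ, add(Z, Z)))))))))
  →31  S(S(S(S(S(S(S(S(add(Z, add(Z, Z))))))))))
  →32  S(S(S(S(S(S(S(S(add(Z, Z)))))))))
  →33  S^8(Z)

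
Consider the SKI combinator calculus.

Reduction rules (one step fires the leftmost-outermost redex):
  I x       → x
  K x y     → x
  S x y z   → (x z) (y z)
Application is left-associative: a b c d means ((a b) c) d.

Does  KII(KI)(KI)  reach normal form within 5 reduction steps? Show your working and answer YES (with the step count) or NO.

Answer: YES — reaches normal form I in 3 ≤ 5 steps

Reduction:
  start: KII(KI)(KI)
  step 1: I(KI)(KI)
  step 2: KI(KI)
  step 3: I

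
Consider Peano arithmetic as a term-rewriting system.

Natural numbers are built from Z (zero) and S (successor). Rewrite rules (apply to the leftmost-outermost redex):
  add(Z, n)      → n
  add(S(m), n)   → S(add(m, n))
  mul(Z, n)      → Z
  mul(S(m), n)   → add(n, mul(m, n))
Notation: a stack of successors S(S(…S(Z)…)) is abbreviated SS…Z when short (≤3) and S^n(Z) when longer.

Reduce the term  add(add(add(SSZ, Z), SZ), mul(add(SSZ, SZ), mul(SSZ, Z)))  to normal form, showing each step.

Answer: normal form = SSSZ  (in 35 steps)

Derivation:
  start: add(add(add(SSZ, Z), SZ), mul(add(SSZ, SZ), mul(SSZ, Z)))
  [1] add(add(S(add(SZ, Z)), SZ), mul(add(SSZ, SZ), mul(SSZ, Z)))
  [2] add(S(add(add(SZ, Z), SZ)), mul(add(SSZ, SZ), mul(SSZ, Z)))
  [3] S(add(add(add(SZ, Z), SZ), mul(add(SSZ, SZ), mul(SSZ, Z))))
  [4] S(add(add(S(add(Z, Z)), SZ), mul(add(SSZ, SZ), mul(SSZ, Z))))
  [5] S(add(S(add(add(Z, Z), SZ)), mul(add(SSZ, SZ), mul(SSZ, Z))))
  [6] S(S(add(add(add(Z, Z), SZ), mul(add(SSZ, SZ), mul(SSZ, Z)))))
  [7] S(S(add(add(Z, SZ), mul(add(SSZ, SZ), mul(SSZ, Z)))))
  [8] S(S(add(SZ, mul(add(SSZ, SZ), mul(SSZ, Z)))))
  [9] S(S(S(add(Z, mul(add(SSZ, SZ), mul(SSZ, Z))))))
  [10] S(S(S(mul(add(SSZ, SZ), mul(SSZ, Z)))))
  [11] S(S(S(mul(S(add(SZ, SZ)), mul(SSZ, Z)))))
  [12] S(S(S(add(mul(SSZ, Z), mul(add(SZ, SZ), mul(SSZ, Z))))))
  [13] S(S(S(add(add(Z, mul(SZ, Z)), mul(add(SZ, SZ), mul(SSZ, Z))))))
  [14] S(S(S(add(mul(SZ, Z), mul(add(SZ, SZ), mul(SSZ, Z))))))
  [15] S(S(S(add(add(Z, mul(Z, Z)), mul(add(SZ, SZ), mul(SSZ, Z))))))
  [16] S(S(S(add(mul(Z, Z), mul(add(SZ, SZ), mul(SSZ, Z))))))
  [17] S(S(S(add(Z, mul(add(SZ, SZ), mul(SSZ, Z))))))
  [18] S(S(S(mul(add(SZ, SZ), mul(SSZ, Z)))))
  [19] S(S(S(mul(S(add(Z, SZ)), mul(SSZ, Z)))))
  [20] S(S(S(add(mul(SSZ, Z), mul(add(Z, SZ), mul(SSZ, Z))))))
  [21] S(S(S(add(add(Z, mul(SZ, Z)), mul(add(Z, SZ), mul(SSZ, Z))))))
  [22] S(S(S(add(mul(SZ, Z), mul(add(Z, SZ), mul(SSZ, Z))))))
  [23] S(S(S(add(add(Z, mul(Z, Z)), mul(add(Z, SZ), mul(SSZ, Z))))))
  [24] S(S(S(add(mul(Z, Z), mul(add(Z, SZ), mul(SSZ, Z))))))
  [25] S(S(S(add(Z, mul(add(Z, SZ), mul(SSZ, Z))))))
  [26] S(S(S(mul(add(Z, SZ), mul(SSZ, Z)))))
  [27] S(S(S(mul(SZ, mul(SSZ, Z)))))
  [28] S(S(S(add(mul(SSZ, Z), mul(Z, mul(SSZ, Z))))))
  [29] S(S(S(add(add(Z, mul(SZ, Z)), mul(Z, mul(SSZ, Z))))))
  [30] S(S(S(add(mul(SZ, Z), mul(Z, mul(SSZ, Z))))))
  [31] S(S(S(add(add(Z, mul(Z, Z)), mul(Z, mul(SSZ, Z))))))
  [32] S(S(S(add(mul(Z, Z), mul(Z, mul(SSZ, Z))))))
  [33] S(S(S(add(Z, mul(Z, mul(SSZ, Z))))))
  [34] S(S(S(mul(Z, mul(SSZ, Z)))))
  [35] SSSZ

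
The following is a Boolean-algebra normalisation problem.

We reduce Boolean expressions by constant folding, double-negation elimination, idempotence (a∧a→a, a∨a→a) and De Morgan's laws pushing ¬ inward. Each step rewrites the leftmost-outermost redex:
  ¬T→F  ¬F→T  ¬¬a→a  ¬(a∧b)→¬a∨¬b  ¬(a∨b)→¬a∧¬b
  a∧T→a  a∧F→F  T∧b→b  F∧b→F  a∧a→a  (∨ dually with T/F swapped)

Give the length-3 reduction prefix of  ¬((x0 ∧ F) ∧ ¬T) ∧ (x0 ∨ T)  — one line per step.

  start: ¬((x0 ∧ F) ∧ ¬T) ∧ (x0 ∨ T)
  →1  (¬(x0 ∧ F) ∨ ¬¬T) ∧ (x0 ∨ T)
  →2  ((¬x0 ∨ ¬F) ∨ ¬¬T) ∧ (x0 ∨ T)
  →3  ((¬x0 ∨ T) ∨ ¬¬T) ∧ (x0 ∨ T)

Answer: after 3 steps: ((¬x0 ∨ T) ∨ ¬¬T) ∧ (x0 ∨ T)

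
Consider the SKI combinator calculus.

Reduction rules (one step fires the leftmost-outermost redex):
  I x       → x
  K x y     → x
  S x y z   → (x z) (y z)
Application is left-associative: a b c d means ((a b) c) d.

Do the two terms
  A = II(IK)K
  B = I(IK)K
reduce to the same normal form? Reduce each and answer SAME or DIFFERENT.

Term A:
  start: II(IK)K
  [1] I(IK)K
  [2] IKK
  [3] KK

Term B:
  start: I(IK)K
  [1] IKK
  [2] KK

Answer: SAME — A ⇓ KK, B ⇓ KK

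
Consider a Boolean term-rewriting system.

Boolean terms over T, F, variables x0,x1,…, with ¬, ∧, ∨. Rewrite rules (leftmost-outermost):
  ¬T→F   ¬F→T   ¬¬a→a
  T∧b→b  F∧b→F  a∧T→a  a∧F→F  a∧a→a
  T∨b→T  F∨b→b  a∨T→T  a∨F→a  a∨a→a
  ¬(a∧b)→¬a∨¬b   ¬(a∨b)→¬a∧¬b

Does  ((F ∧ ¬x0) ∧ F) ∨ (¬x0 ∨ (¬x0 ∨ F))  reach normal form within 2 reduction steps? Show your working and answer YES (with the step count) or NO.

  start: ((F ∧ ¬x0) ∧ F) ∨ (¬x0 ∨ (¬x0 ∨ F))
  [1] F ∨ (¬x0 ∨ (¬x0 ∨ F))
  [2] ¬x0 ∨ (¬x0 ∨ F)

Answer: NO — after 2 steps the term is ¬x0 ∨ (¬x0 ∨ F), not yet normal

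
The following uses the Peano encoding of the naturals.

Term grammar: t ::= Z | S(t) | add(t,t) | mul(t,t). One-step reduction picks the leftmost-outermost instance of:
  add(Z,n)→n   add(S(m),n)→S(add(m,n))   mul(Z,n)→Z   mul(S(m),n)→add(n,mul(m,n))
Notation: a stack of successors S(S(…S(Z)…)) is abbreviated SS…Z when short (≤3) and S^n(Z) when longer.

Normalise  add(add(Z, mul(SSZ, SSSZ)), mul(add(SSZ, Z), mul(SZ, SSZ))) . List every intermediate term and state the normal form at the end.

  start: add(add(Z, mul(SSZ, SSSZ)), mul(add(SSZ, Z), mul(SZ, SSZ)))
  [1] add(mul(SSZ, SSSZ), mul(add(SSZ, Z), mul(SZ, SSZ)))
  [2] add(add(SSSZ, mul(SZ, SSSZ)), mul(add(SSZ, Z), mul(SZ, SSZ)))
  [3] add(S(add(SSZ, mul(SZ, SSSZ))), mul(add(SSZ, Z), mul(SZ, SSZ)))
  [4] S(add(add(SSZ, mul(SZ, SSSZ)), mul(add(SSZ, Z), mul(SZ, SSZ))))
  [5] S(add(S(add(SZ, mul(SZ, SSSZ))), mul(add(SSZ, Z), mul(SZ, SSZ))))
  [6] S(S(add(add(SZ, mul(SZ, SSSZ)), mul(add(SSZ, Z), mul(SZ, SSZ)))))
  [7] S(S(add(S(add(Z, mul(SZ, SSSZ))), mul(add(SSZ, Z), mul(SZ, SSZ)))))
  [8] S(S(S(add(add(Z, mul(SZ, SSSZ)), mul(add(SSZ, Z), mul(SZ, SSZ))))))
  [9] S(S(S(add(mul(SZ, SSSZ), mul(add(SSZ, Z), mul(SZ, SSZ))))))
  [10] S(S(S(add(add(SSSZ, mul(Z, SSSZ)), mul(add(SSZ, Z), mul(SZ, SSZ))))))
  [11] S(S(S(add(S(add(SSZ, mul(Z, SSSZ))), mul(add(SSZ, Z), mul(SZ, SSZ))))))
  [12] S(S(S(S(add(add(SSZ, mul(Z, SSSZ)), mul(add(SSZ, Z), mul(SZ, SSZ)))))))
  [13] S(S(S(S(add(S(add(SZ, mul(Z, SSSZ))), mul(add(SSZ, Z), mul(SZ, SSZ)))))))
  [14] S(S(S(S(S(add(add(SZ, mul(Z, SSSZ)), mul(add(SSZ, Z), mul(SZ, SSZ))))))))
  [15] S(S(S(S(S(add(S(add(Z, mul(Z, SSSZ))), mul(add(SSZ, Z), mul(SZ, SSZ))))))))
  [16] S(S(S(S(S(S(add(add(Z, mul(Z, SSSZ)), mul(add(SSZ, Z), mul(SZ, SSZ)))))))))
  [17] S(S(S(S(S(S(add(mul(Z, SSSZ), mul(add(SSZ, Z), mul(SZ, SSZ)))))))))
  [18] S(S(S(S(S(S(add(Z, mul(add(SSZ, Z), mul(SZ, SSZ)))))))))
  [19] S(S(S(S(S(S(mul(add(SSZ, Z), mul(SZ, SSZ))))))))
  [20] S(S(S(S(S(S(mul(S(add(SZ, Z)), mul(SZ, SSZ))))))))
  [21] S(S(S(S(S(S(add(mul(SZ, SSZ), mul(add(SZ, Z), mul(SZ, SSZ)))))))))
  [22] S(S(S(S(S(S(add(add(SSZ, mul(Z, SSZ)), mul(add(SZ, Z), mul(SZ, SSZ)))))))))
  [23] S(S(S(S(S(S(add(S(add(SZ, mul(Z, SSZ))), mul(add(SZ, Z), mul(SZ, SSZ)))))))))
  [24] S(S(S(S(S(S(S(add(add(SZ, mul(Z, SSZ)), mul(add(SZ, Z), mul(SZ, SSZ))))))))))
  [25] S(S(S(S(S(S(S(add(S(add(Z, mul(Z, SSZ))), mul(add(SZ, Z), mul(SZ, SSZ))))))))))
  [26] S(S(S(S(S(S(S(S(add(add(Z, mul(Z, SSZ)), mul(add(SZ, Z), mul(SZ, SSZ)))))))))))
  [27] S(S(S(S(S(S(S(S(add(mul(Z, SSZ), mul(add(SZ, Z), mul(SZ, SSZ)))))))))))
  [28] S(S(S(S(S(S(S(S(add(Z, mul(add(SZ, Z), mul(SZ, SSZ)))))))))))
  [29] S(S(S(S(S(S(S(S(mul(add(SZ, Z), mul(SZ, SSZ))))))))))
  [30] S(S(S(S(S(S(S(S(mul(S(add(Z, Z)), mul(SZ, SSZ))))))))))
  [31] S(S(S(S(S(S(S(S(add(mul(SZ, SSZ), mul(add(Z, Z), mul(SZ, SSZ)))))))))))
  [32] S(S(S(S(S(S(S(S(add(add(SSZ, mul(Z, SSZ)), mul(add(Z, Z), mul(SZ, SSZ)))))))))))
  [33] S(S(S(S(S(S(S(S(add(S(add(SZ, mul(Z, SSZ))), mul(add(Z, Z), mul(SZ, SSZ)))))))))))
  [34] S(S(S(S(S(S(S(S(S(add(add(SZ, mul(Z, SSZ)), mul(add(Z, Z), mul(SZ, SSZ))))))))))))
  [35] S(S(S(S(S(S(S(S(S(add(S(add(Z, mul(Z, SSZ))), mul(add(Z, Z), mul(SZ, SSZ))))))))))))
  [36] S(S(S(S(S(S(S(S(S(S(add(add(Z, mul(Z, SSZ)), mul(add(Z, Z), mul(SZ, SSZ)))))))))))))
  [37] S(S(S(S(S(S(S(S(S(S(add(mul(Z, SSZ), mul(add(Z, Z), mul(SZ, SSZ)))))))))))))
  [38] S(S(S(S(S(S(S(S(S(S(add(Z, mul(add(Z, Z), mul(SZ, SSZ)))))))))))))
  [39] S(S(S(S(S(S(S(S(S(S(mul(add(Z, Z), mul(SZ, SSZ))))))))))))
  [40] S(S(S(S(S(S(S(S(S(S(mul(Z, mul(SZ, SSZ))))))))))))
  [41] S^10(Z)

Answer: normal form = S^10(Z)  (in 41 steps)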